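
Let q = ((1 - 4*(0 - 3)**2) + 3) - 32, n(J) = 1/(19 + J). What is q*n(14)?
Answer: -64/33 ≈ -1.9394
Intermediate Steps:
q = -64 (q = ((1 - 4*(-3)**2) + 3) - 32 = ((1 - 4*9) + 3) - 32 = ((1 - 36) + 3) - 32 = (-35 + 3) - 32 = -32 - 32 = -64)
q*n(14) = -64/(19 + 14) = -64/33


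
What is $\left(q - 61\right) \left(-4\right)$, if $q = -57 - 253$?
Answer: $1484$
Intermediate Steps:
$q = -310$
$\left(q - 61\right) \left(-4\right) = \left(-310 - 61\right) \left(-4\right) = \left(-371\right) \left(-4\right) = 1484$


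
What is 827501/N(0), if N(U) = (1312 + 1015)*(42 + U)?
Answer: 827501/97734 ≈ 8.4669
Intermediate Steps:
N(U) = 97734 + 2327*U (N(U) = 2327*(42 + U) = 97734 + 2327*U)
827501/N(0) = 827501/(97734 + 2327*0) = 827501/(97734 + 0) = 827501/97734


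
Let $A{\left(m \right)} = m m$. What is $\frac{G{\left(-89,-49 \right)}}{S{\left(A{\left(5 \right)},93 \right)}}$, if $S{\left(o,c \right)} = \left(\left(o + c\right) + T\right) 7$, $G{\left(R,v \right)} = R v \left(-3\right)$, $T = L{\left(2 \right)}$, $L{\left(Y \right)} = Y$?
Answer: $- \frac{623}{40} \approx -15.575$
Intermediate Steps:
$T = 2$
$A{\left(m \right)} = m^{2}$
$G{\left(R,v \right)} = - 3 R v$ ($G{\left(R,v \right)} = R \left(- 3 v\right) = - 3 R v$)
$S{\left(o,c \right)} = 14 + 7 c + 7 o$ ($S{\left(o,c \right)} = \left(\left(o + c\right) + 2\right) 7 = \left(\left(c + o\right) + 2\right) 7 = \left(2 + c + o\right) 7 = 14 + 7 c + 7 o$)
$\frac{G{\left(-89,-49 \right)}}{S{\left(A{\left(5 \right)},93 \right)}} = \frac{\left(-3\right) \left(-89\right) \left(-49\right)}{14 + 7 \cdot 93 + 7 \cdot 5^{2}} = - \frac{13083}{14 + 651 + 7 \cdot 25} = - \frac{13083}{14 + 651 + 175} = - \frac{13083}{840} = \left(-13083\right) \frac{1}{840} = - \frac{623}{40}$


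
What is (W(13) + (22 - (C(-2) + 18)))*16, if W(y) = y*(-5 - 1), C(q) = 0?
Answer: -1184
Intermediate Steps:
W(y) = -6*y (W(y) = y*(-6) = -6*y)
(W(13) + (22 - (C(-2) + 18)))*16 = (-6*13 + (22 - (0 + 18)))*16 = (-78 + (22 - 1*18))*16 = (-78 + (22 - 18))*16 = (-78 + 4)*16 = -74*16 = -1184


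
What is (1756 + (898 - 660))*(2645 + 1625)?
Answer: 8514380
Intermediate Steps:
(1756 + (898 - 660))*(2645 + 1625) = (1756 + 238)*4270 = 1994*4270 = 8514380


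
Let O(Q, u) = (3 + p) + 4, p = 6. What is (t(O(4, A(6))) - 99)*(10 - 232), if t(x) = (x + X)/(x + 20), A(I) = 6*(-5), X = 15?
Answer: 239686/11 ≈ 21790.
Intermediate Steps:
A(I) = -30
O(Q, u) = 13 (O(Q, u) = (3 + 6) + 4 = 9 + 4 = 13)
t(x) = (15 + x)/(20 + x) (t(x) = (x + 15)/(x + 20) = (15 + x)/(20 + x))
(t(O(4, A(6))) - 99)*(10 - 232) = ((15 + 13)/(20 + 13) - 99)*(10 - 232) = (28/33 - 99)*(-222) = -3239/33*(-222) = 239686/11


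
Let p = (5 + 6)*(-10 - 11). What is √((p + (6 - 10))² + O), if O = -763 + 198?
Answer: 2*√13665 ≈ 233.79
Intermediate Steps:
p = -231 (p = 11*(-21) = -231)
O = -565
√((p + (6 - 10))² + O) = √((-231 + (6 - 10))² - 565) = √((-231 - 4)² - 565) = √((-235)² - 565) = √(55225 - 565) = √54660 = 2*√13665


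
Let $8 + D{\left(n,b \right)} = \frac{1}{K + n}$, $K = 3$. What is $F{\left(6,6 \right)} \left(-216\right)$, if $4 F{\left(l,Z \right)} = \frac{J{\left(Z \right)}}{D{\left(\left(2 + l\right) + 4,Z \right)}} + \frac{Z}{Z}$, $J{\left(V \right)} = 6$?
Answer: $- \frac{1566}{119} \approx -13.16$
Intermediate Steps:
$D{\left(n,b \right)} = -8 + \frac{1}{3 + n}$
$F{\left(l,Z \right)} = \frac{1}{4} + \frac{3 \left(9 + l\right)}{2 \left(-71 - 8 l\right)}$ ($F{\left(l,Z \right)} = \frac{\frac{6}{\frac{1}{3 + \left(\left(2 + l\right) + 4\right)} \left(-23 - 8 \left(\left(2 + l\right) + 4\right)\right)} + \frac{Z}{Z}}{4} = \frac{\frac{6}{\frac{1}{3 + \left(6 + l\right)} \left(-23 - 8 \left(6 + l\right)\right)} + 1}{4} = \frac{\frac{6}{\frac{1}{9 + l} \left(-23 - \left(48 + 8 l\right)\right)} + 1}{4} = \frac{\frac{6}{\frac{1}{9 + l} \left(-71 - 8 l\right)} + 1}{4} = \frac{6 \frac{9 + l}{-71 - 8 l} + 1}{4} = \frac{\frac{6 \left(9 + l\right)}{-71 - 8 l} + 1}{4} = \frac{1 + \frac{6 \left(9 + l\right)}{-71 - 8 l}}{4} = \frac{1}{4} + \frac{3 \left(9 + l\right)}{2 \left(-71 - 8 l\right)}$)
$F{\left(6,6 \right)} \left(-216\right) = \frac{17 + 2 \cdot 6}{4 \left(71 + 8 \cdot 6\right)} \left(-216\right) = \frac{17 + 12}{4 \left(71 + 48\right)} \left(-216\right) = \frac{1}{4} \cdot \frac{1}{119} \cdot 29 \left(-216\right) = \frac{29}{476} \left(-216\right) = - \frac{1566}{119}$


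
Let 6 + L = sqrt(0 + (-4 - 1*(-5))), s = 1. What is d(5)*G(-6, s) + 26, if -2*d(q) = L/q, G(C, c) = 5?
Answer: 57/2 ≈ 28.500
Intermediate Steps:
L = -5 (L = -6 + sqrt(0 + (-4 - 1*(-5))) = -6 + sqrt(0 + (-4 + 5)) = -6 + sqrt(0 + 1) = -6 + sqrt(1) = -6 + 1 = -5)
d(q) = 5/(2*q) (d(q) = -(-5)/(2*q) = 5/(2*q))
d(5)*G(-6, s) + 26 = ((5/2)/5)*5 + 26 = ((5/2)*(1/5))*5 + 26 = (1/2)*5 + 26 = 5/2 + 26 = 57/2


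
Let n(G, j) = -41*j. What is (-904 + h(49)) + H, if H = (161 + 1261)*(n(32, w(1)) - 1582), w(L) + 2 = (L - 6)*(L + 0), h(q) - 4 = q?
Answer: -1842341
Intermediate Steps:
h(q) = 4 + q
w(L) = -2 + L*(-6 + L) (w(L) = -2 + (L - 6)*(L + 0) = -2 + (-6 + L)*L = -2 + L*(-6 + L))
H = -1841490 (H = (161 + 1261)*(-41*(-2 + 1**2 - 6*1) - 1582) = 1422*(-41*(-2 + 1 - 6) - 1582) = 1422*(-41*(-7) - 1582) = 1422*(287 - 1582) = 1422*(-1295) = -1841490)
(-904 + h(49)) + H = (-904 + (4 + 49)) - 1841490 = (-904 + 53) - 1841490 = -851 - 1841490 = -1842341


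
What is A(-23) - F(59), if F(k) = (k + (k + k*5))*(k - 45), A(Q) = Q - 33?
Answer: -5838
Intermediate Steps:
A(Q) = -33 + Q
F(k) = 7*k*(-45 + k) (F(k) = (k + (k + 5*k))*(-45 + k) = (k + 6*k)*(-45 + k) = (7*k)*(-45 + k) = 7*k*(-45 + k))
A(-23) - F(59) = (-33 - 23) - 7*59*(-45 + 59) = -56 - 7*59*14 = -56 - 1*5782 = -56 - 5782 = -5838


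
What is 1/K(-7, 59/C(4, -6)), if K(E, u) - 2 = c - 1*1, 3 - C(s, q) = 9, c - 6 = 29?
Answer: 1/36 ≈ 0.027778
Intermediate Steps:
c = 35 (c = 6 + 29 = 35)
C(s, q) = -6 (C(s, q) = 3 - 1*9 = 3 - 9 = -6)
K(E, u) = 36 (K(E, u) = 2 + (35 - 1*1) = 2 + (35 - 1) = 2 + 34 = 36)
1/K(-7, 59/C(4, -6)) = 1/36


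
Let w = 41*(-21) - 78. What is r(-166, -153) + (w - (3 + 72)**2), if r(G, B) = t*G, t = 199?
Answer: -39598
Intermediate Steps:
w = -939 (w = -861 - 78 = -939)
r(G, B) = 199*G
r(-166, -153) + (w - (3 + 72)**2) = 199*(-166) + (-939 - (3 + 72)**2) = -33034 + (-939 - 1*75**2) = -33034 + (-939 - 1*5625) = -33034 + (-939 - 5625) = -33034 - 6564 = -39598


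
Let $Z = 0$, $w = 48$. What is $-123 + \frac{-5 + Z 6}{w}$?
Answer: $- \frac{5909}{48} \approx -123.1$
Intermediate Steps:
$-123 + \frac{-5 + Z 6}{w} = -123 + \frac{-5 + 0 \cdot 6}{48} = -123 + \frac{-5 + 0}{48} = -123 + \frac{1}{48} \left(-5\right) = -123 - \frac{5}{48} = - \frac{5909}{48}$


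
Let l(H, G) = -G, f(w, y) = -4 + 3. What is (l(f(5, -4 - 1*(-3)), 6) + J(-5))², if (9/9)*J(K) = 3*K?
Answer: 441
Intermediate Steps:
J(K) = 3*K
f(w, y) = -1
(l(f(5, -4 - 1*(-3)), 6) + J(-5))² = (-1*6 + 3*(-5))² = (-6 - 15)² = (-21)² = 441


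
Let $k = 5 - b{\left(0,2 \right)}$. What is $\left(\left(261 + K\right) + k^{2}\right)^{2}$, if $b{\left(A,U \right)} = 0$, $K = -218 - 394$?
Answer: $106276$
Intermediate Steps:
$K = -612$
$k = 5$ ($k = 5 - 0 = 5 + 0 = 5$)
$\left(\left(261 + K\right) + k^{2}\right)^{2} = \left(\left(261 - 612\right) + 5^{2}\right)^{2} = \left(-351 + 25\right)^{2} = \left(-326\right)^{2} = 106276$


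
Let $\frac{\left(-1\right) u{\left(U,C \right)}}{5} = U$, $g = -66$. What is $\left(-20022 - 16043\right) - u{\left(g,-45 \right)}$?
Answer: $-36395$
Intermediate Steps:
$u{\left(U,C \right)} = - 5 U$
$\left(-20022 - 16043\right) - u{\left(g,-45 \right)} = \left(-20022 - 16043\right) - \left(-5\right) \left(-66\right) = -36065 - 330 = -36395$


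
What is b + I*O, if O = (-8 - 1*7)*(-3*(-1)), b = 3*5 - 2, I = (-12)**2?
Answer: -6467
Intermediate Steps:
I = 144
b = 13 (b = 15 - 2 = 13)
O = -45 (O = (-8 - 7)*3 = -15*3 = -45)
b + I*O = 13 + 144*(-45) = 13 - 6480 = -6467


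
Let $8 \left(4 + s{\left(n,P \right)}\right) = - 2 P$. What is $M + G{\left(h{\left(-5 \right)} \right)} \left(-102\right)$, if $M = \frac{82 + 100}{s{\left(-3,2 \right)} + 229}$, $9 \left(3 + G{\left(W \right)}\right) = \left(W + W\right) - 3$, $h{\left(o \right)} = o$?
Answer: $\frac{611732}{1347} \approx 454.14$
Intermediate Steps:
$s{\left(n,P \right)} = -4 - \frac{P}{4}$ ($s{\left(n,P \right)} = -4 + \frac{\left(-2\right) P}{8} = -4 - \frac{P}{4}$)
$G{\left(W \right)} = - \frac{10}{3} + \frac{2 W}{9}$ ($G{\left(W \right)} = -3 + \frac{\left(W + W\right) - 3}{9} = -3 + \frac{2 W - 3}{9} = -3 + \frac{-3 + 2 W}{9} = -3 + \left(- \frac{1}{3} + \frac{2 W}{9}\right) = - \frac{10}{3} + \frac{2 W}{9}$)
$M = \frac{364}{449}$ ($M = \frac{82 + 100}{\left(-4 - \frac{1}{2}\right) + 229} = \frac{182}{\left(-4 - \frac{1}{2}\right) + 229} = \frac{182}{- \frac{9}{2} + 229} = \frac{182}{\frac{449}{2}} = 182 \cdot \frac{2}{449} = \frac{364}{449} \approx 0.81069$)
$M + G{\left(h{\left(-5 \right)} \right)} \left(-102\right) = \frac{364}{449} + \left(- \frac{10}{3} + \frac{2}{9} \left(-5\right)\right) \left(-102\right) = \frac{364}{449} + \left(- \frac{10}{3} - \frac{10}{9}\right) \left(-102\right) = \frac{364}{449} - - \frac{1360}{3} = \frac{364}{449} + \frac{1360}{3} = \frac{611732}{1347}$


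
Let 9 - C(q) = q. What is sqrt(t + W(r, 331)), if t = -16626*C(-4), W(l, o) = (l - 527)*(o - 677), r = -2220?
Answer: 2*sqrt(183581) ≈ 856.93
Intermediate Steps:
C(q) = 9 - q
W(l, o) = (-677 + o)*(-527 + l) (W(l, o) = (-527 + l)*(-677 + o) = (-677 + o)*(-527 + l))
t = -216138 (t = -16626*(9 - 1*(-4)) = -16626*(9 + 4) = -16626*13 = -216138)
sqrt(t + W(r, 331)) = sqrt(-216138 + (356779 - 677*(-2220) - 527*331 - 2220*331)) = sqrt(-216138 + (356779 + 1502940 - 174437 - 734820)) = sqrt(-216138 + 950462) = sqrt(734324) = 2*sqrt(183581)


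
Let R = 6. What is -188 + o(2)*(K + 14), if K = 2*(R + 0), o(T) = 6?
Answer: -32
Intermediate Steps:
K = 12 (K = 2*(6 + 0) = 2*6 = 12)
-188 + o(2)*(K + 14) = -188 + 6*(12 + 14) = -188 + 6*26 = -188 + 156 = -32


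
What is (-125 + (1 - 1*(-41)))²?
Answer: 6889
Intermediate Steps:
(-125 + (1 - 1*(-41)))² = (-125 + (1 + 41))² = (-125 + 42)² = (-83)² = 6889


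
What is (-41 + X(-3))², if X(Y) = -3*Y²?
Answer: 4624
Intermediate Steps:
(-41 + X(-3))² = (-41 - 3*(-3)²)² = (-41 - 3*9)² = (-41 - 27)² = (-68)² = 4624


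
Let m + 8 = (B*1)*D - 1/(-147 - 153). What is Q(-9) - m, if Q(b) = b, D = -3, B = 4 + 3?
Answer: 5999/300 ≈ 19.997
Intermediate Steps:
B = 7
m = -8699/300 (m = -8 + ((7*1)*(-3) - 1/(-147 - 153)) = -8 + (7*(-3) - 1/(-300)) = -8 + (-21 - 1*(-1/300)) = -8 + (-21 + 1/300) = -8 - 6299/300 = -8699/300 ≈ -28.997)
Q(-9) - m = -9 - 1*(-8699/300) = -9 + 8699/300 = 5999/300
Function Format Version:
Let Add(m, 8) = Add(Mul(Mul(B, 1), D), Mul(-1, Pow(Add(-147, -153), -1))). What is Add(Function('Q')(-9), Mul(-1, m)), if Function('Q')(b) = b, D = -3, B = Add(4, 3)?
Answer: Rational(5999, 300) ≈ 19.997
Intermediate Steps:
B = 7
m = Rational(-8699, 300) (m = Add(-8, Add(Mul(Mul(7, 1), -3), Mul(-1, Pow(Add(-147, -153), -1)))) = Add(-8, Add(Mul(7, -3), Mul(-1, Pow(-300, -1)))) = Add(-8, Add(-21, Mul(-1, Rational(-1, 300)))) = Add(-8, Add(-21, Rational(1, 300))) = Add(-8, Rational(-6299, 300)) = Rational(-8699, 300) ≈ -28.997)
Add(Function('Q')(-9), Mul(-1, m)) = Add(-9, Mul(-1, Rational(-8699, 300))) = Add(-9, Rational(8699, 300)) = Rational(5999, 300)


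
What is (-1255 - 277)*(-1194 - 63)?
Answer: 1925724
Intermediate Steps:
(-1255 - 277)*(-1194 - 63) = -1532*(-1257) = 1925724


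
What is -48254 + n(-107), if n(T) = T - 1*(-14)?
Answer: -48347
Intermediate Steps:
n(T) = 14 + T (n(T) = T + 14 = 14 + T)
-48254 + n(-107) = -48254 + (14 - 107) = -48254 - 93 = -48347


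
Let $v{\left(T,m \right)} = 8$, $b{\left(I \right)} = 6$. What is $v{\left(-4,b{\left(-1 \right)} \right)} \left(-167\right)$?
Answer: $-1336$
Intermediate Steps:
$v{\left(-4,b{\left(-1 \right)} \right)} \left(-167\right) = 8 \left(-167\right) = -1336$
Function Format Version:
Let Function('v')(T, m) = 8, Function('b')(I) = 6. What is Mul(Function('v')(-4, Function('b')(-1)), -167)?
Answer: -1336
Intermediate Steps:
Mul(Function('v')(-4, Function('b')(-1)), -167) = Mul(8, -167) = -1336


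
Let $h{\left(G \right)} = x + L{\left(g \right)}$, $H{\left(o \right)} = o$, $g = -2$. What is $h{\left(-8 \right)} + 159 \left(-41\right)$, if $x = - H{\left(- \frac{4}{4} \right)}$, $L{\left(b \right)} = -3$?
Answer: $-6521$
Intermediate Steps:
$x = 1$ ($x = - \frac{-4}{4} = \left(-1\right) \left(-1\right) = 1$)
$h{\left(G \right)} = -2$ ($h{\left(G \right)} = 1 - 3 = -2$)
$h{\left(-8 \right)} + 159 \left(-41\right) = -2 + 159 \left(-41\right) = -2 - 6519 = -6521$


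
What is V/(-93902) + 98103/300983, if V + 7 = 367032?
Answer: -101256217669/28262905666 ≈ -3.5827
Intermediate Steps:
V = 367025 (V = -7 + 367032 = 367025)
V/(-93902) + 98103/300983 = 367025/(-93902) + 98103/300983 = 367025*(-1/93902) + 98103*(1/300983) = -367025/93902 + 98103/300983 = -101256217669/28262905666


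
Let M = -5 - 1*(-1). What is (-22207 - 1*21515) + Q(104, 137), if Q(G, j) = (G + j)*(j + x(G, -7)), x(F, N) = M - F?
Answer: -36733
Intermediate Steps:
M = -4 (M = -5 + 1 = -4)
x(F, N) = -4 - F
Q(G, j) = (G + j)*(-4 + j - G) (Q(G, j) = (G + j)*(j + (-4 - G)) = (G + j)*(-4 + j - G))
(-22207 - 1*21515) + Q(104, 137) = (-22207 - 1*21515) + (137² - 1*104² - 4*104 - 4*137) = (-22207 - 21515) + (18769 - 1*10816 - 416 - 548) = -43722 + (18769 - 10816 - 416 - 548) = -43722 + 6989 = -36733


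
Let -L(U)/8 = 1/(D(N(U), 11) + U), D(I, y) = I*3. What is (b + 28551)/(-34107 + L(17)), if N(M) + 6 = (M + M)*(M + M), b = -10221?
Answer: -63550110/118248977 ≈ -0.53743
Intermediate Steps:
N(M) = -6 + 4*M² (N(M) = -6 + (M + M)*(M + M) = -6 + (2*M)*(2*M) = -6 + 4*M²)
D(I, y) = 3*I
L(U) = -8/(-18 + U + 12*U²) (L(U) = -8/(3*(-6 + 4*U²) + U) = -8/((-18 + 12*U²) + U) = -8/(-18 + U + 12*U²))
(b + 28551)/(-34107 + L(17)) = (-10221 + 28551)/(-34107 - 8/(-18 + 17 + 12*17²)) = 18330/(-34107 - 8/(-18 + 17 + 12*289)) = 18330/(-34107 - 8/(-18 + 17 + 3468)) = 18330/(-34107 - 8/3467) = 18330/(-118248977/3467) = 18330*(-3467/118248977) = -63550110/118248977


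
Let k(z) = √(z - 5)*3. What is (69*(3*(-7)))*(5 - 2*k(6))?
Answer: 1449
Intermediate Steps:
k(z) = 3*√(-5 + z) (k(z) = √(-5 + z)*3 = 3*√(-5 + z))
(69*(3*(-7)))*(5 - 2*k(6)) = (69*(3*(-7)))*(5 - 6*√(-5 + 6)) = (69*(-21))*(5 - 6*√1) = -1449*(5 - 6) = -1449*(-1) = 1449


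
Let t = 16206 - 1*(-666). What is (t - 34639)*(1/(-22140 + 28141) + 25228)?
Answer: -2689803499643/6001 ≈ -4.4823e+8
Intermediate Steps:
t = 16872 (t = 16206 + 666 = 16872)
(t - 34639)*(1/(-22140 + 28141) + 25228) = (16872 - 34639)*(1/(-22140 + 28141) + 25228) = -17767*(1/6001 + 25228) = -17767*151393229/6001 = -2689803499643/6001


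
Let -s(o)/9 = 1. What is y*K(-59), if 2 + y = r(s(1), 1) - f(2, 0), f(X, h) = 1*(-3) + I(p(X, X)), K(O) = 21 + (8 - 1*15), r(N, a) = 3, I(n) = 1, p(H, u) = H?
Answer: 42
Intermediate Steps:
s(o) = -9 (s(o) = -9*1 = -9)
K(O) = 14 (K(O) = 21 + (8 - 15) = 21 - 7 = 14)
f(X, h) = -2 (f(X, h) = 1*(-3) + 1 = -3 + 1 = -2)
y = 3 (y = -2 + (3 - 1*(-2)) = -2 + (3 + 2) = -2 + 5 = 3)
y*K(-59) = 3*14 = 42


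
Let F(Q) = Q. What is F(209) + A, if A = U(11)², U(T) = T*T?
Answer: 14850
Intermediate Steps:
U(T) = T²
A = 14641 (A = (11²)² = 121² = 14641)
F(209) + A = 209 + 14641 = 14850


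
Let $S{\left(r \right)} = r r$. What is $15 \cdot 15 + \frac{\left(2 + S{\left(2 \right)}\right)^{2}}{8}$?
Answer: $\frac{459}{2} \approx 229.5$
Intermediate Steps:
$S{\left(r \right)} = r^{2}$
$15 \cdot 15 + \frac{\left(2 + S{\left(2 \right)}\right)^{2}}{8} = 15 \cdot 15 + \frac{\left(2 + 2^{2}\right)^{2}}{8} = 225 + \left(2 + 4\right)^{2} \cdot \frac{1}{8} = 225 + 6^{2} \cdot \frac{1}{8} = 225 + 36 \cdot \frac{1}{8} = 225 + \frac{9}{2} = \frac{459}{2}$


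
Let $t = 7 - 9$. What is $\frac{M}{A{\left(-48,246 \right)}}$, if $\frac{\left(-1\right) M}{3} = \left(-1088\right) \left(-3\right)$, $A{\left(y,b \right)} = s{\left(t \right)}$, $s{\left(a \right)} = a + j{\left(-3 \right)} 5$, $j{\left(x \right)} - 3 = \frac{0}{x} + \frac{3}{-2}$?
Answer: $- \frac{19584}{11} \approx -1780.4$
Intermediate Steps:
$j{\left(x \right)} = \frac{3}{2}$ ($j{\left(x \right)} = 3 + \left(\frac{0}{x} + \frac{3}{-2}\right) = 3 + \left(0 + 3 \left(- \frac{1}{2}\right)\right) = 3 + \left(0 - \frac{3}{2}\right) = 3 - \frac{3}{2} = \frac{3}{2}$)
$t = -2$ ($t = 7 - 9 = -2$)
$s{\left(a \right)} = \frac{15}{2} + a$ ($s{\left(a \right)} = a + \frac{3}{2} \cdot 5 = a + \frac{15}{2} = \frac{15}{2} + a$)
$A{\left(y,b \right)} = \frac{11}{2}$ ($A{\left(y,b \right)} = \frac{15}{2} - 2 = \frac{11}{2}$)
$M = -9792$ ($M = - 3 \left(\left(-1088\right) \left(-3\right)\right) = \left(-3\right) 3264 = -9792$)
$\frac{M}{A{\left(-48,246 \right)}} = - \frac{9792}{\frac{11}{2}} = \left(-9792\right) \frac{2}{11} = - \frac{19584}{11}$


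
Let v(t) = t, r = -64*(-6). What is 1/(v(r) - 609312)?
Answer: -1/608928 ≈ -1.6422e-6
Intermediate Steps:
r = 384
1/(v(r) - 609312) = 1/(384 - 609312) = 1/(-608928) = -1/608928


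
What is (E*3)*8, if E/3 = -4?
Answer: -288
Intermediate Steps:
E = -12 (E = 3*(-4) = -12)
(E*3)*8 = -12*3*8 = -36*8 = -288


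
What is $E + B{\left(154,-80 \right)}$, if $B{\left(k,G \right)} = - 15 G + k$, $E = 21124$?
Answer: $22478$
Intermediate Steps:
$B{\left(k,G \right)} = k - 15 G$
$E + B{\left(154,-80 \right)} = 21124 + \left(154 - -1200\right) = 21124 + \left(154 + 1200\right) = 21124 + 1354 = 22478$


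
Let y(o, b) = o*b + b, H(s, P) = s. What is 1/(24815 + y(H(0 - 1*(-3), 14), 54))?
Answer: 1/25031 ≈ 3.9950e-5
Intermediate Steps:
y(o, b) = b + b*o (y(o, b) = b*o + b = b + b*o)
1/(24815 + y(H(0 - 1*(-3), 14), 54)) = 1/(24815 + 54*(1 + (0 - 1*(-3)))) = 1/(24815 + 54*(1 + (0 + 3))) = 1/(24815 + 54*(1 + 3)) = 1/(24815 + 54*4) = 1/(24815 + 216) = 1/25031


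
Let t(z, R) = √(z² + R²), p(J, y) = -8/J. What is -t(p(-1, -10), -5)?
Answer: -√89 ≈ -9.4340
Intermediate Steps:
t(z, R) = √(R² + z²)
-t(p(-1, -10), -5) = -√((-5)² + (-8/(-1))²) = -√(25 + (-8*(-1))²) = -√(25 + 8²) = -√(25 + 64) = -√89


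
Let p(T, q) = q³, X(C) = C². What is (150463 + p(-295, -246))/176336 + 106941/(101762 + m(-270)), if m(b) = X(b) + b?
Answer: -318883181405/3843948464 ≈ -82.957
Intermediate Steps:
m(b) = b + b² (m(b) = b² + b = b + b²)
(150463 + p(-295, -246))/176336 + 106941/(101762 + m(-270)) = (150463 + (-246)³)/176336 + 106941/(101762 - 270*(1 - 270)) = (150463 - 14886936)*(1/176336) + 106941/(101762 - 270*(-269)) = -14736473*1/176336 + 106941/(101762 + 72630) = -14736473/176336 + 106941/174392 = -318883181405/3843948464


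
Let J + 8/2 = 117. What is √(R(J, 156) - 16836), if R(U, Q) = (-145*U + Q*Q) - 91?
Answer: 4*I*√561 ≈ 94.742*I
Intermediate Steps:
J = 113 (J = -4 + 117 = 113)
R(U, Q) = -91 + Q² - 145*U (R(U, Q) = (-145*U + Q²) - 91 = (Q² - 145*U) - 91 = -91 + Q² - 145*U)
√(R(J, 156) - 16836) = √((-91 + 156² - 145*113) - 16836) = √((-91 + 24336 - 16385) - 16836) = √(7860 - 16836) = √(-8976) = 4*I*√561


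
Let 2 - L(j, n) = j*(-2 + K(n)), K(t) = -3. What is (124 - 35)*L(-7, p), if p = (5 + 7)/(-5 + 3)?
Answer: -2937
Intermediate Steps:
p = -6 (p = 12/(-2) = 12*(-½) = -6)
L(j, n) = 2 + 5*j (L(j, n) = 2 - j*(-2 - 3) = 2 - j*(-5) = 2 - (-5)*j = 2 + 5*j)
(124 - 35)*L(-7, p) = (124 - 35)*(2 + 5*(-7)) = 89*(2 - 35) = 89*(-33) = -2937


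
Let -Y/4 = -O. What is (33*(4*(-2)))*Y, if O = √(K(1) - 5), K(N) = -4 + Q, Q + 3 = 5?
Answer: -1056*I*√7 ≈ -2793.9*I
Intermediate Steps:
Q = 2 (Q = -3 + 5 = 2)
K(N) = -2 (K(N) = -4 + 2 = -2)
O = I*√7 (O = √(-2 - 5) = √(-7) = I*√7 ≈ 2.6458*I)
Y = 4*I*√7 (Y = -(-4)*I*√7 = 4*I*√7 ≈ 10.583*I)
(33*(4*(-2)))*Y = (33*(4*(-2)))*(4*I*√7) = (33*(-8))*(4*I*√7) = -1056*I*√7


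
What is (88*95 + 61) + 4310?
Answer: 12731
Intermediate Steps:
(88*95 + 61) + 4310 = (8360 + 61) + 4310 = 8421 + 4310 = 12731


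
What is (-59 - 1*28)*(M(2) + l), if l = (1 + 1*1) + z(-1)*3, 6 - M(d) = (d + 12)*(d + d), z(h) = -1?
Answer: 4437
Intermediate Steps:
M(d) = 6 - 2*d*(12 + d) (M(d) = 6 - (d + 12)*(d + d) = 6 - (12 + d)*2*d = 6 - 2*d*(12 + d))
l = -1 (l = (1 + 1*1) - 1*3 = (1 + 1) - 3 = 2 - 3 = -1)
(-59 - 1*28)*(M(2) + l) = (-59 - 1*28)*((6 - 24*2 - 2*2**2) - 1) = (-59 - 28)*((6 - 48 - 2*4) - 1) = -87*((6 - 48 - 8) - 1) = -87*(-50 - 1) = -87*(-51) = 4437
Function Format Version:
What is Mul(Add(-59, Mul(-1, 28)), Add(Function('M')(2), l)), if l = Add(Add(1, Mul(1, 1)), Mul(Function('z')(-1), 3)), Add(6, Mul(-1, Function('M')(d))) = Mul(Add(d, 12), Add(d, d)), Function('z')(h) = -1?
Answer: 4437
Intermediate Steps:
Function('M')(d) = Add(6, Mul(-2, d, Add(12, d))) (Function('M')(d) = Add(6, Mul(-1, Mul(Add(d, 12), Add(d, d)))) = Add(6, Mul(-1, Mul(Add(12, d), Mul(2, d)))) = Add(6, Mul(-1, Mul(2, d, Add(12, d)))) = Add(6, Mul(-2, d, Add(12, d))))
l = -1 (l = Add(Add(1, Mul(1, 1)), Mul(-1, 3)) = Add(Add(1, 1), -3) = Add(2, -3) = -1)
Mul(Add(-59, Mul(-1, 28)), Add(Function('M')(2), l)) = Mul(Add(-59, Mul(-1, 28)), Add(Add(6, Mul(-24, 2), Mul(-2, Pow(2, 2))), -1)) = Mul(Add(-59, -28), Add(Add(6, -48, Mul(-2, 4)), -1)) = Mul(-87, Add(Add(6, -48, -8), -1)) = Mul(-87, Add(-50, -1)) = Mul(-87, -51) = 4437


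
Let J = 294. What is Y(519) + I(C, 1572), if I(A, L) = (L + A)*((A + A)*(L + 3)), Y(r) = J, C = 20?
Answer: 100296294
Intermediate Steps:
Y(r) = 294
I(A, L) = 2*A*(3 + L)*(A + L) (I(A, L) = (A + L)*((2*A)*(3 + L)) = (A + L)*(2*A*(3 + L)) = 2*A*(3 + L)*(A + L))
Y(519) + I(C, 1572) = 294 + 2*20*(1572**2 + 3*20 + 3*1572 + 20*1572) = 294 + 2*20*(2471184 + 60 + 4716 + 31440) = 294 + 2*20*2507400 = 294 + 100296000 = 100296294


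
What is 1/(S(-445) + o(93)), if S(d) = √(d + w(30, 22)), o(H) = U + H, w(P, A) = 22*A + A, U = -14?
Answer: 79/6180 - √61/6180 ≈ 0.011519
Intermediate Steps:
w(P, A) = 23*A
o(H) = -14 + H
S(d) = √(506 + d) (S(d) = √(d + 23*22) = √(d + 506) = √(506 + d))
1/(S(-445) + o(93)) = 1/(√(506 - 445) + (-14 + 93)) = 1/(√61 + 79) = 1/(79 + √61)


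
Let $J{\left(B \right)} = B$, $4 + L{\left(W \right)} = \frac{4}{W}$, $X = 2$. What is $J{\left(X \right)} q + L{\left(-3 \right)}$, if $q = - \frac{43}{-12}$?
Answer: $\frac{11}{6} \approx 1.8333$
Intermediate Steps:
$L{\left(W \right)} = -4 + \frac{4}{W}$
$q = \frac{43}{12}$ ($q = \left(-43\right) \left(- \frac{1}{12}\right) = \frac{43}{12} \approx 3.5833$)
$J{\left(X \right)} q + L{\left(-3 \right)} = 2 \cdot \frac{43}{12} - \left(4 - \frac{4}{-3}\right) = \frac{43}{6} + \left(-4 + 4 \left(- \frac{1}{3}\right)\right) = \frac{43}{6} - \frac{16}{3} = \frac{11}{6}$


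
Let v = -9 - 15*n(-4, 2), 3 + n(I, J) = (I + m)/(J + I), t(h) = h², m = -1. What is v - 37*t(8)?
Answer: -4739/2 ≈ -2369.5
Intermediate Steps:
n(I, J) = -3 + (-1 + I)/(I + J) (n(I, J) = -3 + (I - 1)/(J + I) = -3 + (-1 + I)/(I + J))
v = -3/2 (v = -9 - 15*(-1 - 3*2 - 2*(-4))/(-4 + 2) = -9 - 15*(-1 - 6 + 8)/(-2) = -9 - (-15)/2 = -9 - 15*(-½) = -9 + 15/2 = -3/2 ≈ -1.5000)
v - 37*t(8) = -3/2 - 37*8² = -3/2 - 37*64 = -3/2 - 2368 = -4739/2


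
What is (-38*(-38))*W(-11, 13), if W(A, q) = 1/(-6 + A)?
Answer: -1444/17 ≈ -84.941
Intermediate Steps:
(-38*(-38))*W(-11, 13) = (-38*(-38))/(-6 - 11) = 1444/(-17) = 1444*(-1/17) = -1444/17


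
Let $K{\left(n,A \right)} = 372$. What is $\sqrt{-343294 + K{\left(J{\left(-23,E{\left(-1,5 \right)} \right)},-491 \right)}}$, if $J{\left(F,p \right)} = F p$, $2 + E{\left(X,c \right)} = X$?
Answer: $i \sqrt{342922} \approx 585.6 i$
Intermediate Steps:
$E{\left(X,c \right)} = -2 + X$
$\sqrt{-343294 + K{\left(J{\left(-23,E{\left(-1,5 \right)} \right)},-491 \right)}} = \sqrt{-343294 + 372} = \sqrt{-342922} = i \sqrt{342922}$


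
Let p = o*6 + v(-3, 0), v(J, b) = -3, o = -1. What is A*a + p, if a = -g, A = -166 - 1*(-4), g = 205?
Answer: 33201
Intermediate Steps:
A = -162 (A = -166 + 4 = -162)
p = -9 (p = -1*6 - 3 = -6 - 3 = -9)
a = -205 (a = -1*205 = -205)
A*a + p = -162*(-205) - 9 = 33210 - 9 = 33201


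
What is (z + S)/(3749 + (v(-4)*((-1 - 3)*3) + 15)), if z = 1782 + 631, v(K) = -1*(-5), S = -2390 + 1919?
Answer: 971/1852 ≈ 0.52430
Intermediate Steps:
S = -471
v(K) = 5
z = 2413
(z + S)/(3749 + (v(-4)*((-1 - 3)*3) + 15)) = (2413 - 471)/(3749 + (5*((-1 - 3)*3) + 15)) = 1942/(3749 + (5*(-4*3) + 15)) = 1942/(3749 + (5*(-12) + 15)) = 1942/(3749 + (-60 + 15)) = 1942/(3749 - 45) = 1942/3704 = 1942*(1/3704) = 971/1852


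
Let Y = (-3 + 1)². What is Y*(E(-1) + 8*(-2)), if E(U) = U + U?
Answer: -72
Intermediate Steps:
Y = 4 (Y = (-2)² = 4)
E(U) = 2*U
Y*(E(-1) + 8*(-2)) = 4*(2*(-1) + 8*(-2)) = 4*(-2 - 16) = 4*(-18) = -72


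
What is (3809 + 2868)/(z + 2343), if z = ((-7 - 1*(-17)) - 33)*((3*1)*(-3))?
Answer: 6677/2550 ≈ 2.6184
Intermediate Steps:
z = 207 (z = ((-7 + 17) - 33)*(3*(-3)) = (10 - 33)*(-9) = -23*(-9) = 207)
(3809 + 2868)/(z + 2343) = (3809 + 2868)/(207 + 2343) = 6677/2550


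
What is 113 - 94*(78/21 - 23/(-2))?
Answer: -9220/7 ≈ -1317.1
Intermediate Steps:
113 - 94*(78/21 - 23/(-2)) = 113 - 94*(78*(1/21) - 23*(-½)) = 113 - 94*(26/7 + 23/2) = 113 - 94*213/14 = 113 - 10011/7 = -9220/7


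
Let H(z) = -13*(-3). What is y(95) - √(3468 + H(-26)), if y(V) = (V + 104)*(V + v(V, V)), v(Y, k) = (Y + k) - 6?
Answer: 55521 - √3507 ≈ 55462.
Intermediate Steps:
H(z) = 39
v(Y, k) = -6 + Y + k
y(V) = (-6 + 3*V)*(104 + V) (y(V) = (V + 104)*(V + (-6 + V + V)) = (104 + V)*(V + (-6 + 2*V)) = (104 + V)*(-6 + 3*V) = (-6 + 3*V)*(104 + V))
y(95) - √(3468 + H(-26)) = (-624 + 3*95² + 306*95) - √(3468 + 39) = (-624 + 3*9025 + 29070) - √3507 = (-624 + 27075 + 29070) - √3507 = 55521 - √3507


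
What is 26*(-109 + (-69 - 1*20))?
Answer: -5148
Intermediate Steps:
26*(-109 + (-69 - 1*20)) = 26*(-109 + (-69 - 20)) = 26*(-109 - 89) = 26*(-198) = -5148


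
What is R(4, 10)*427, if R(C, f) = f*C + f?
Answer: 21350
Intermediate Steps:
R(C, f) = f + C*f (R(C, f) = C*f + f = f + C*f)
R(4, 10)*427 = (10*(1 + 4))*427 = (10*5)*427 = 50*427 = 21350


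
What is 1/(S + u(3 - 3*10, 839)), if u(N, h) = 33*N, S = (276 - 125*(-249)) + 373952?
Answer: 1/404462 ≈ 2.4724e-6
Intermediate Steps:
S = 405353 (S = (276 + 31125) + 373952 = 31401 + 373952 = 405353)
1/(S + u(3 - 3*10, 839)) = 1/(405353 + 33*(3 - 3*10)) = 1/(405353 + 33*(3 - 30)) = 1/(405353 + 33*(-27)) = 1/(405353 - 891) = 1/404462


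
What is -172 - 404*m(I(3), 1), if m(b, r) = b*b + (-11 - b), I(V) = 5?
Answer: -3808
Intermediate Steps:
m(b, r) = -11 + b² - b (m(b, r) = b² + (-11 - b) = -11 + b² - b)
-172 - 404*m(I(3), 1) = -172 - 404*(-11 + 5² - 1*5) = -172 - 404*(-11 + 25 - 5) = -172 - 404*9 = -172 - 3636 = -3808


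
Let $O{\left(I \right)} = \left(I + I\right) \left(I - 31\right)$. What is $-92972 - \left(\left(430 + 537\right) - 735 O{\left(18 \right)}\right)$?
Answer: $-437919$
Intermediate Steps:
$O{\left(I \right)} = 2 I \left(-31 + I\right)$
$-92972 - \left(\left(430 + 537\right) - 735 O{\left(18 \right)}\right) = -92972 - \left(\left(430 + 537\right) - 735 \cdot 2 \cdot 18 \left(-31 + 18\right)\right) = -92972 - \left(967 - 735 \cdot 2 \cdot 18 \left(-13\right)\right) = -92972 - \left(967 - -343980\right) = -92972 - \left(967 + 343980\right) = -92972 - 344947 = -437919$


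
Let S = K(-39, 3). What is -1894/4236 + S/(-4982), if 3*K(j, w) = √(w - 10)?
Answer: -947/2118 - I*√7/14946 ≈ -0.44712 - 0.00017702*I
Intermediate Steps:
K(j, w) = √(-10 + w)/3 (K(j, w) = √(w - 10)/3 = √(-10 + w)/3)
S = I*√7/3 (S = √(-10 + 3)/3 = √(-7)/3 = (I*√7)/3 = I*√7/3 ≈ 0.88192*I)
-1894/4236 + S/(-4982) = -1894/4236 + (I*√7/3)/(-4982) = -1894*1/4236 + (I*√7/3)*(-1/4982) = -947/2118 - I*√7/14946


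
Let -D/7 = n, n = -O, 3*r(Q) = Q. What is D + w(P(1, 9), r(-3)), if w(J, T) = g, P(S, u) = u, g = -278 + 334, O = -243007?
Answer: -1700993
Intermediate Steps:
r(Q) = Q/3
g = 56
n = 243007 (n = -1*(-243007) = 243007)
w(J, T) = 56
D = -1701049 (D = -7*243007 = -1701049)
D + w(P(1, 9), r(-3)) = -1701049 + 56 = -1700993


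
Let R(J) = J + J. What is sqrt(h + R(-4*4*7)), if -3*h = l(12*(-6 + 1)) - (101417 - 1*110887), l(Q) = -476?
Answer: 3*I*sqrt(358) ≈ 56.763*I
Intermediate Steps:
R(J) = 2*J
h = -2998 (h = -(-476 - (101417 - 1*110887))/3 = -(-476 - (101417 - 110887))/3 = -(-476 - 1*(-9470))/3 = -(-476 + 9470)/3 = -1/3*8994 = -2998)
sqrt(h + R(-4*4*7)) = sqrt(-2998 + 2*(-4*4*7)) = sqrt(-2998 + 2*(-16*7)) = sqrt(-2998 + 2*(-112)) = sqrt(-2998 - 224) = sqrt(-3222) = 3*I*sqrt(358)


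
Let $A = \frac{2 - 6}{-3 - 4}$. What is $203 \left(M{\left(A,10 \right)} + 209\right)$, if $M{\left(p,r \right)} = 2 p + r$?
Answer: $44689$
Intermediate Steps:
$A = \frac{4}{7}$ ($A = - \frac{4}{-7} = \left(-4\right) \left(- \frac{1}{7}\right) = \frac{4}{7} \approx 0.57143$)
$M{\left(p,r \right)} = r + 2 p$
$203 \left(M{\left(A,10 \right)} + 209\right) = 203 \left(\left(10 + 2 \cdot \frac{4}{7}\right) + 209\right) = 203 \left(\left(10 + \frac{8}{7}\right) + 209\right) = 203 \left(\frac{78}{7} + 209\right) = 203 \cdot \frac{1541}{7} = 44689$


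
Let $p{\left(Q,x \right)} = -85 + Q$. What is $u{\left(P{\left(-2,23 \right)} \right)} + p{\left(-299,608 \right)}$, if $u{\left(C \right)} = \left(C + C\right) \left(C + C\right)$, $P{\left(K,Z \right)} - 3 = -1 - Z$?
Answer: $1380$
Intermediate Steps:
$P{\left(K,Z \right)} = 2 - Z$ ($P{\left(K,Z \right)} = 3 - \left(1 + Z\right) = 2 - Z$)
$u{\left(C \right)} = 4 C^{2}$ ($u{\left(C \right)} = 2 C 2 C = 4 C^{2}$)
$u{\left(P{\left(-2,23 \right)} \right)} + p{\left(-299,608 \right)} = 4 \left(2 - 23\right)^{2} - 384 = 4 \left(-21\right)^{2} - 384 = 4 \cdot 441 - 384 = 1764 - 384 = 1380$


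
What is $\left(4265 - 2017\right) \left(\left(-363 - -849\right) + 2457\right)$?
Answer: $6615864$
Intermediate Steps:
$\left(4265 - 2017\right) \left(\left(-363 - -849\right) + 2457\right) = 2248 \left(\left(-363 + 849\right) + 2457\right) = 2248 \left(486 + 2457\right) = 2248 \cdot 2943 = 6615864$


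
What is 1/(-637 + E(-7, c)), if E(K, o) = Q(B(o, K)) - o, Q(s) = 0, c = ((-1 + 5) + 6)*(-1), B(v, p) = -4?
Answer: -1/627 ≈ -0.0015949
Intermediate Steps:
c = -10 (c = (4 + 6)*(-1) = 10*(-1) = -10)
E(K, o) = -o (E(K, o) = 0 - o = -o)
1/(-637 + E(-7, c)) = 1/(-637 - 1*(-10)) = 1/(-637 + 10) = 1/(-627) = -1/627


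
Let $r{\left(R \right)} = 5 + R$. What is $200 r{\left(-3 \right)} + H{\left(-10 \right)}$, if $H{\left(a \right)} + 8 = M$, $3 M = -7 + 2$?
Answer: $\frac{1171}{3} \approx 390.33$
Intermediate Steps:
$M = - \frac{5}{3}$ ($M = \frac{-7 + 2}{3} = \frac{1}{3} \left(-5\right) = - \frac{5}{3} \approx -1.6667$)
$H{\left(a \right)} = - \frac{29}{3}$ ($H{\left(a \right)} = -8 - \frac{5}{3} = - \frac{29}{3}$)
$200 r{\left(-3 \right)} + H{\left(-10 \right)} = 200 \left(5 - 3\right) - \frac{29}{3} = 200 \cdot 2 - \frac{29}{3} = 400 - \frac{29}{3} = \frac{1171}{3}$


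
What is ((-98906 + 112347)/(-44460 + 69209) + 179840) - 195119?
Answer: -378126530/24749 ≈ -15278.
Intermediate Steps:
((-98906 + 112347)/(-44460 + 69209) + 179840) - 195119 = (13441/24749 + 179840) - 195119 = 4450873601/24749 - 195119 = -378126530/24749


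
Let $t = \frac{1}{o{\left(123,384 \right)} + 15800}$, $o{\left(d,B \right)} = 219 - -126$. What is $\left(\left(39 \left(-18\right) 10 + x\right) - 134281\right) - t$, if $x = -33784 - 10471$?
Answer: $- \frac{2995801621}{16145} \approx -1.8556 \cdot 10^{5}$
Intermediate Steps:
$o{\left(d,B \right)} = 345$ ($o{\left(d,B \right)} = 219 + 126 = 345$)
$x = -44255$ ($x = -33784 - 10471 = -44255$)
$t = \frac{1}{16145}$ ($t = \frac{1}{345 + 15800} = \frac{1}{16145} \approx 6.1939 \cdot 10^{-5}$)
$\left(\left(39 \left(-18\right) 10 + x\right) - 134281\right) - t = \left(\left(39 \left(-18\right) 10 - 44255\right) - 134281\right) - \frac{1}{16145} = \left(\left(\left(-702\right) 10 - 44255\right) - 134281\right) - \frac{1}{16145} = \left(\left(-7020 - 44255\right) - 134281\right) - \frac{1}{16145} = \left(-51275 - 134281\right) - \frac{1}{16145} = -185556 - \frac{1}{16145} = - \frac{2995801621}{16145}$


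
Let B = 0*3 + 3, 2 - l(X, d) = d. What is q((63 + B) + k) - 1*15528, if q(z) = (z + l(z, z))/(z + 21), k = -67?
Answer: -155279/10 ≈ -15528.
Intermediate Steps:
l(X, d) = 2 - d
B = 3 (B = 0 + 3 = 3)
q(z) = 2/(21 + z) (q(z) = (z + (2 - z))/(z + 21) = 2/(21 + z))
q((63 + B) + k) - 1*15528 = 2/(21 + ((63 + 3) - 67)) - 1*15528 = 2/(21 + (66 - 67)) - 15528 = 2/(21 - 1) - 15528 = 2/20 - 15528 = 2*(1/20) - 15528 = ⅒ - 15528 = -155279/10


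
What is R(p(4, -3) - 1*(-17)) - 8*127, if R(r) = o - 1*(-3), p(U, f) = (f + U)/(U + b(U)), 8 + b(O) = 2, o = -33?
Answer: -1046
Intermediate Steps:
b(O) = -6 (b(O) = -8 + 2 = -6)
p(U, f) = (U + f)/(-6 + U) (p(U, f) = (f + U)/(U - 6) = (U + f)/(-6 + U))
R(r) = -30 (R(r) = -33 - 1*(-3) = -33 + 3 = -30)
R(p(4, -3) - 1*(-17)) - 8*127 = -30 - 8*127 = -30 - 1*1016 = -30 - 1016 = -1046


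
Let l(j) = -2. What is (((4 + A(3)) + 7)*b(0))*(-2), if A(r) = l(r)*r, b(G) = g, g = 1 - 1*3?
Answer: 20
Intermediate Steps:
g = -2 (g = 1 - 3 = -2)
b(G) = -2
A(r) = -2*r
(((4 + A(3)) + 7)*b(0))*(-2) = (((4 - 2*3) + 7)*(-2))*(-2) = (((4 - 6) + 7)*(-2))*(-2) = ((-2 + 7)*(-2))*(-2) = (5*(-2))*(-2) = -10*(-2) = 20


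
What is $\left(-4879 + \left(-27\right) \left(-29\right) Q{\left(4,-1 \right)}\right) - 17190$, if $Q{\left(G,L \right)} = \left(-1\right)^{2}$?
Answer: $-21286$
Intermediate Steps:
$Q{\left(G,L \right)} = 1$
$\left(-4879 + \left(-27\right) \left(-29\right) Q{\left(4,-1 \right)}\right) - 17190 = \left(-4879 + \left(-27\right) \left(-29\right) 1\right) - 17190 = \left(-4879 + 783 \cdot 1\right) - 17190 = \left(-4879 + 783\right) - 17190 = -4096 - 17190 = -21286$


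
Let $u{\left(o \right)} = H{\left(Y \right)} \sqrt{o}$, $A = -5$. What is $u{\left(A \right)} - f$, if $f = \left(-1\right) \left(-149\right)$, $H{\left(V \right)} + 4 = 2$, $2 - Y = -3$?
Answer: $-149 - 2 i \sqrt{5} \approx -149.0 - 4.4721 i$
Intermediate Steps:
$Y = 5$ ($Y = 2 - -3 = 2 + 3 = 5$)
$H{\left(V \right)} = -2$ ($H{\left(V \right)} = -4 + 2 = -2$)
$f = 149$
$u{\left(o \right)} = - 2 \sqrt{o}$
$u{\left(A \right)} - f = - 2 \sqrt{-5} - 149 = - 2 i \sqrt{5} - 149 = -149 - 2 i \sqrt{5}$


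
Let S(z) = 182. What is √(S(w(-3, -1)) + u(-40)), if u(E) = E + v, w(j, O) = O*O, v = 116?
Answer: √258 ≈ 16.062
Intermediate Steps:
w(j, O) = O²
u(E) = 116 + E (u(E) = E + 116 = 116 + E)
√(S(w(-3, -1)) + u(-40)) = √(182 + (116 - 40)) = √(182 + 76) = √258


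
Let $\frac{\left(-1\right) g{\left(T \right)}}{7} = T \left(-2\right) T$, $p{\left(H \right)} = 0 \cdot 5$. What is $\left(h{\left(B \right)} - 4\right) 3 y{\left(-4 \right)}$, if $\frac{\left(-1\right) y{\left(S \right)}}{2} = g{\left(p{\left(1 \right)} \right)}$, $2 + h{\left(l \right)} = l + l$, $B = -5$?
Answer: $0$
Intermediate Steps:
$h{\left(l \right)} = -2 + 2 l$ ($h{\left(l \right)} = -2 + \left(l + l\right) = -2 + 2 l$)
$p{\left(H \right)} = 0$
$g{\left(T \right)} = 14 T^{2}$ ($g{\left(T \right)} = - 7 T \left(-2\right) T = - 7 - 2 T T = - 7 \left(- 2 T^{2}\right) = 14 T^{2}$)
$y{\left(S \right)} = 0$ ($y{\left(S \right)} = - 2 \cdot 14 \cdot 0^{2} = - 2 \cdot 14 \cdot 0 = \left(-2\right) 0 = 0$)
$\left(h{\left(B \right)} - 4\right) 3 y{\left(-4 \right)} = \left(\left(-2 + 2 \left(-5\right)\right) - 4\right) 3 \cdot 0 = \left(\left(-2 - 10\right) - 4\right) 3 \cdot 0 = \left(-12 - 4\right) 3 \cdot 0 = \left(-16\right) 3 \cdot 0 = \left(-48\right) 0 = 0$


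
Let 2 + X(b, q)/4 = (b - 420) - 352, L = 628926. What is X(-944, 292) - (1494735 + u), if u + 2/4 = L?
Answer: -4261065/2 ≈ -2.1305e+6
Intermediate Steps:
u = 1257851/2 (u = -½ + 628926 = 1257851/2 ≈ 6.2893e+5)
X(b, q) = -3096 + 4*b (X(b, q) = -8 + 4*((b - 420) - 352) = -8 + 4*((-420 + b) - 352) = -8 + 4*(-772 + b) = -8 + (-3088 + 4*b) = -3096 + 4*b)
X(-944, 292) - (1494735 + u) = (-3096 + 4*(-944)) - (1494735 + 1257851/2) = (-3096 - 3776) - 1*4247321/2 = -6872 - 4247321/2 = -4261065/2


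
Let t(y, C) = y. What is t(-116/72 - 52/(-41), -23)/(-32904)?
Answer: 253/24283152 ≈ 1.0419e-5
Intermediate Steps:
t(-116/72 - 52/(-41), -23)/(-32904) = (-116/72 - 52/(-41))/(-32904) = (-116*1/72 - 52*(-1/41))*(-1/32904) = (-29/18 + 52/41)*(-1/32904) = -253/738*(-1/32904) = 253/24283152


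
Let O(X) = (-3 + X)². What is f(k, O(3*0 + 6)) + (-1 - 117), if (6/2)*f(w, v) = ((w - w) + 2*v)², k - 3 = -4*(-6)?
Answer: -10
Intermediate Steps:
k = 27 (k = 3 - 4*(-6) = 3 + 24 = 27)
f(w, v) = 4*v²/3 (f(w, v) = ((w - w) + 2*v)²/3 = (0 + 2*v)²/3 = (2*v)²/3 = (4*v²)/3 = 4*v²/3)
f(k, O(3*0 + 6)) + (-1 - 117) = 4*((-3 + (3*0 + 6))²)²/3 + (-1 - 117) = 4*((-3 + (0 + 6))²)²/3 - 118 = 4*((-3 + 6)²)²/3 - 118 = 4*(3²)²/3 - 118 = (4/3)*9² - 118 = (4/3)*81 - 118 = 108 - 118 = -10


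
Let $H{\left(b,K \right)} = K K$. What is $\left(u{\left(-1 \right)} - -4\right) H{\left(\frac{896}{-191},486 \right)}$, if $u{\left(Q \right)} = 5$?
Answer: $2125764$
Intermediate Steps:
$H{\left(b,K \right)} = K^{2}$
$\left(u{\left(-1 \right)} - -4\right) H{\left(\frac{896}{-191},486 \right)} = \left(5 - -4\right) 486^{2} = \left(5 + 4\right) 236196 = 9 \cdot 236196 = 2125764$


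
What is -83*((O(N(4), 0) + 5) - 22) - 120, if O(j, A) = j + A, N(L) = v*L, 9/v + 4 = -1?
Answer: 9443/5 ≈ 1888.6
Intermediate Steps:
v = -9/5 (v = 9/(-4 - 1) = 9/(-5) = 9*(-⅕) = -9/5 ≈ -1.8000)
N(L) = -9*L/5
O(j, A) = A + j
-83*((O(N(4), 0) + 5) - 22) - 120 = -83*(((0 - 9/5*4) + 5) - 22) - 120 = -83*(((0 - 36/5) + 5) - 22) - 120 = -83*((-36/5 + 5) - 22) - 120 = -83*(-11/5 - 22) - 120 = -83*(-121/5) - 120 = 10043/5 - 120 = 9443/5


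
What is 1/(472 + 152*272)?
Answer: 1/41816 ≈ 2.3914e-5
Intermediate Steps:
1/(472 + 152*272) = 1/(472 + 41344) = 1/41816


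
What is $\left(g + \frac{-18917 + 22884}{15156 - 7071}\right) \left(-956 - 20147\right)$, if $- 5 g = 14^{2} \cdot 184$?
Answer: $\frac{1230548027663}{8085} \approx 1.522 \cdot 10^{8}$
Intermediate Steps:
$g = - \frac{36064}{5}$ ($g = - \frac{14^{2} \cdot 184}{5} = - \frac{196 \cdot 184}{5} = \left(- \frac{1}{5}\right) 36064 = - \frac{36064}{5} \approx -7212.8$)
$\left(g + \frac{-18917 + 22884}{15156 - 7071}\right) \left(-956 - 20147\right) = \left(- \frac{36064}{5} + \frac{-18917 + 22884}{15156 - 7071}\right) \left(-956 - 20147\right) = \left(- \frac{36064}{5} + \frac{3967}{8085}\right) \left(-21103\right) = \left(- \frac{58311521}{8085}\right) \left(-21103\right) = \frac{1230548027663}{8085}$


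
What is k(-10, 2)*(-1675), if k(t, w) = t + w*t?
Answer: 50250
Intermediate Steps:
k(t, w) = t + t*w
k(-10, 2)*(-1675) = -10*(1 + 2)*(-1675) = -10*3*(-1675) = -30*(-1675) = 50250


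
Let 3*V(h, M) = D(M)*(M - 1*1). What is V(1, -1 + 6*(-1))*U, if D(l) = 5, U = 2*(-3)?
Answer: 80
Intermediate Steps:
U = -6
V(h, M) = -5/3 + 5*M/3 (V(h, M) = (5*(M - 1*1))/3 = (5*(M - 1))/3 = (5*(-1 + M))/3 = (-5 + 5*M)/3 = -5/3 + 5*M/3)
V(1, -1 + 6*(-1))*U = (-5/3 + 5*(-1 + 6*(-1))/3)*(-6) = (-5/3 + 5*(-1 - 6)/3)*(-6) = (-5/3 + (5/3)*(-7))*(-6) = (-5/3 - 35/3)*(-6) = -40/3*(-6) = 80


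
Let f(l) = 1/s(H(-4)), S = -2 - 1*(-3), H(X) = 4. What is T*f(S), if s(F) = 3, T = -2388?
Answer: -796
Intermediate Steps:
S = 1 (S = -2 + 3 = 1)
f(l) = ⅓ (f(l) = 1/3 = ⅓)
T*f(S) = -2388*⅓ = -796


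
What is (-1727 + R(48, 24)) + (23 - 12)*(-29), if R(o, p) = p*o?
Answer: -894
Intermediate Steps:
R(o, p) = o*p
(-1727 + R(48, 24)) + (23 - 12)*(-29) = (-1727 + 48*24) + (23 - 12)*(-29) = (-1727 + 1152) + 11*(-29) = -575 - 319 = -894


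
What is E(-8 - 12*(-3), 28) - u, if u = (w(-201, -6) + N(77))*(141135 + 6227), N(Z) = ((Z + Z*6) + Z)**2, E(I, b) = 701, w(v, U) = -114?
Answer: -55900595103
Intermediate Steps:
N(Z) = 64*Z**2 (N(Z) = ((Z + 6*Z) + Z)**2 = (7*Z + Z)**2 = (8*Z)**2 = 64*Z**2)
u = 55900595804 (u = (-114 + 64*77**2)*(141135 + 6227) = (-114 + 64*5929)*147362 = (-114 + 379456)*147362 = 379342*147362 = 55900595804)
E(-8 - 12*(-3), 28) - u = 701 - 1*55900595804 = 701 - 55900595804 = -55900595103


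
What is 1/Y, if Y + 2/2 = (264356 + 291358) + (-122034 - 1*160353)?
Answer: 1/273326 ≈ 3.6586e-6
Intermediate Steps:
Y = 273326 (Y = -1 + ((264356 + 291358) + (-122034 - 1*160353)) = -1 + (555714 + (-122034 - 160353)) = -1 + (555714 - 282387) = -1 + 273327 = 273326)
1/Y = 1/273326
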